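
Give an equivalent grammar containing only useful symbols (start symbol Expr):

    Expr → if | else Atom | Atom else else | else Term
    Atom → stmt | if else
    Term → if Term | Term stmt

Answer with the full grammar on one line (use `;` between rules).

Generating nonterminals: {Atom, Expr}.
Reachable from Expr after that: {Atom, Expr}.
Removed useless symbols: {Term} and every production mentioning them.

Expr → if | else Atom | Atom else else; Atom → stmt | if else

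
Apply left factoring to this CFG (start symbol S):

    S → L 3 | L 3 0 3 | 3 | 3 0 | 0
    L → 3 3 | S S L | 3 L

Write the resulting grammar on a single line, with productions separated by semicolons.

S → 0 | L 3 S' | 3 S''; L → S S L | 3 L'; S' → ε | 0 3; S'' → ε | 0; L' → 3 | L

S has alternatives sharing prefix 'L 3': factor to S → L 3 S' with S' → ε | 0 3.
S has alternatives sharing prefix '3': factor to S → 3 S'' with S'' → ε | 0.
L has alternatives sharing prefix '3': factor to L → 3 L' with L' → 3 | L.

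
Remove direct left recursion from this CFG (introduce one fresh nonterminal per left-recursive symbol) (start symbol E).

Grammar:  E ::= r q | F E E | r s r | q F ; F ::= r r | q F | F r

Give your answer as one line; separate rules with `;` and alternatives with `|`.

Directly left-recursive nonterminal: F.
For F: α = {r}, β = {r r, q F}. Rewrite as F → β F' and F' → α F' | ε.

E ::= r q | F E E | r s r | q F; F ::= r r F' | q F F'; F' ::= r F' | ε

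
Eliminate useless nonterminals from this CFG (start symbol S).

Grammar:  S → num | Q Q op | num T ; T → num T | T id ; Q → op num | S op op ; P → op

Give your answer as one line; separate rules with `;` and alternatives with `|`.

Generating nonterminals: {P, Q, S}.
Reachable from S after that: {Q, S}.
Removed useless symbols: {P, T} and every production mentioning them.

S → num | Q Q op; Q → op num | S op op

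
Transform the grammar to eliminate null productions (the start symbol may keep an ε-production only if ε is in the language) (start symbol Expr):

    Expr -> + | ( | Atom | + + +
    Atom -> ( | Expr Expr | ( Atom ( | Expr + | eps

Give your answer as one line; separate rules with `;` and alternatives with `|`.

Nullable set = {Atom, Expr}.
ε ∈ L(G) since Expr is nullable, so keep Expr → ε.
Add the nullable-subset variants: Atom → Expr Expr gives Expr Expr | Expr. Atom → ( Atom ( gives ( Atom ( | ( (. Atom → Expr + gives Expr + | +.

Expr -> + | ( | Atom | + + + | ε; Atom -> ( | Expr Expr | Expr | ( Atom ( | ( ( | Expr + | +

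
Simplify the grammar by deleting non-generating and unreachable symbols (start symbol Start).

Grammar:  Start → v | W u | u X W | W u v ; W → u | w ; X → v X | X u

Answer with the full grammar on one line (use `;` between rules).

Start → v | W u | W u v; W → u | w

Generating nonterminals: {Start, W}.
Reachable from Start after that: {Start, W}.
Removed useless symbols: {X} and every production mentioning them.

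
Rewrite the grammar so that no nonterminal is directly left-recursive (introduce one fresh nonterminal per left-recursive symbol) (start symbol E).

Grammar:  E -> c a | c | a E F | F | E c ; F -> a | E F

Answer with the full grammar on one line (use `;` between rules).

E is directly left-recursive.
For E: α = {c}, β = {c a, c, a E F, F}. Rewrite as E → β E' and E' → α E' | ε.

E -> c a E' | c E' | a E F E' | F E'; F -> a | E F; E' -> c E' | ε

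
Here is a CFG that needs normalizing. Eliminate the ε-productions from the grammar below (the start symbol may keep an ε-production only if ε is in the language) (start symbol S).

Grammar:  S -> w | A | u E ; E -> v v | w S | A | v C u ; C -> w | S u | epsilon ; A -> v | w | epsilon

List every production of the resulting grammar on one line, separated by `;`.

Nullable set = {A, C, E, S}.
ε ∈ L(G) since S is nullable, so keep S → ε.
For each production, add variants omitting each subset of nullable occurrences: S → u E gives u E | u. E → w S gives w S | w. E → v C u gives v C u | v u. C → S u gives S u | u.

S -> w | A | u E | u | ε; E -> v v | w S | w | A | v C u | v u; C -> w | S u | u; A -> v | w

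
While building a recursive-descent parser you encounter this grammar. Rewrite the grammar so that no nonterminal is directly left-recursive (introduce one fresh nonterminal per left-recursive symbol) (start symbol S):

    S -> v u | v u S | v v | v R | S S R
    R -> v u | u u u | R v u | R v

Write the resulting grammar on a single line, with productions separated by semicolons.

Directly left-recursive nonterminals: S, R.
For S: α = {S R}, β = {v u, v u S, v v, v R}. Rewrite as S → β S' and S' → α S' | ε.
For R: α = {v u, v}, β = {v u, u u u}. Rewrite as R → β R' and R' → α R' | ε.

S -> v u S' | v u S S' | v v S' | v R S'; R -> v u R' | u u u R'; S' -> S R S' | ε; R' -> v u R' | v R' | ε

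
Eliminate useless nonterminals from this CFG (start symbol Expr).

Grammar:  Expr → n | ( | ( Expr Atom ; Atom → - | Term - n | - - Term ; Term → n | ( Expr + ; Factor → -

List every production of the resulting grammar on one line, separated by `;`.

Generating nonterminals: {Atom, Expr, Factor, Term}.
Reachable from Expr after that: {Atom, Expr, Term}.
Removed useless symbols: {Factor} and every production mentioning them.

Expr → n | ( | ( Expr Atom; Atom → - | Term - n | - - Term; Term → n | ( Expr +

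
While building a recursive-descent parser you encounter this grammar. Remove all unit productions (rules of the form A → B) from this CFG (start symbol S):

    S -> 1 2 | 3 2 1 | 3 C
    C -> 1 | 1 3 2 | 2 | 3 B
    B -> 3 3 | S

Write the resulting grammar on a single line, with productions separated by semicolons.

S -> 1 2 | 3 2 1 | 3 C; C -> 1 | 1 3 2 | 2 | 3 B; B -> 3 3 | 1 2 | 3 2 1 | 3 C

Unit pairs: B ⇒* {S}.
For every A with A ⇒* B via unit rules, add B's non-unit alternatives to A; then delete every rule of the form X → Y.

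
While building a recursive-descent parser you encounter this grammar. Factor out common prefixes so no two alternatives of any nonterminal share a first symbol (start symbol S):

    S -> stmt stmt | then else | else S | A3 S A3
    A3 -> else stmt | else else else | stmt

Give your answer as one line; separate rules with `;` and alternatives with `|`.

S -> stmt stmt | then else | else S | A3 S A3; A3 -> stmt | else A3'; A3' -> stmt | else else

A3 has alternatives sharing prefix 'else': factor to A3 → else A3' with A3' → stmt | else else.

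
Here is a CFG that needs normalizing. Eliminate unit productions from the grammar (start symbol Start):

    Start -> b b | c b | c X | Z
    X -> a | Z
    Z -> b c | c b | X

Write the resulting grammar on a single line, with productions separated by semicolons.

Unit pairs: Start ⇒* {X, Z}; X ⇒* {Z}; Z ⇒* {X}.
For each unit pair (A, B), copy every non-unit production of B to A, then drop all unit productions.

Start -> b c | c b | b b | c X | a; X -> b c | c b | a; Z -> b c | c b | a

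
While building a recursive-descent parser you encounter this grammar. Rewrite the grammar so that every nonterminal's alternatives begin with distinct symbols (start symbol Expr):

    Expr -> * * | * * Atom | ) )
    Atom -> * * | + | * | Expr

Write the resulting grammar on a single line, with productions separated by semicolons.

Expr -> ) ) | * * Expr1; Atom -> + | Expr | * Atom1; Expr1 -> ε | Atom; Atom1 -> * | ε

Expr has alternatives sharing prefix '* *': factor to Expr → * * Expr1 with Expr1 → ε | Atom.
Atom has alternatives sharing prefix '*': factor to Atom → * Atom1 with Atom1 → * | ε.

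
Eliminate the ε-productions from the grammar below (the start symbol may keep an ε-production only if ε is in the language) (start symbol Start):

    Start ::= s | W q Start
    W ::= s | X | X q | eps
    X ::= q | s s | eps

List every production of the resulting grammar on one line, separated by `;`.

Nullable set = {W, X}.
ε ∉ L(G), so no ε-production is kept.
For each production, add variants omitting each subset of nullable occurrences: Start → W q Start gives W q Start | q Start. W → X q gives X q | q.

Start ::= s | W q Start | q Start; W ::= s | X | X q | q; X ::= q | s s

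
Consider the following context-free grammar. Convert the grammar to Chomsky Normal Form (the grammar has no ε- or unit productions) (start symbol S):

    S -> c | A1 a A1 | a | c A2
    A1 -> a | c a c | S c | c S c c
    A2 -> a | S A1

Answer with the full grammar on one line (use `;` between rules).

Introduce a nonterminal for each terminal appearing in a rule of length ≥ 2: X1 → a, X2 → c.
Binarize each right-hand side of length ≥ 3 by chaining fresh nonterminals (Y1, Y2, …): affected rules were S → A1 X1 A1; A1 → X2 X1 X2; A1 → X2 S X2 X2.

S -> c | A1 Y1 | a | X2 A2; A1 -> a | X2 Y2 | S X2 | X2 Y3; A2 -> a | S A1; X1 -> a; X2 -> c; Y1 -> X1 A1; Y2 -> X1 X2; Y3 -> S Y4; Y4 -> X2 X2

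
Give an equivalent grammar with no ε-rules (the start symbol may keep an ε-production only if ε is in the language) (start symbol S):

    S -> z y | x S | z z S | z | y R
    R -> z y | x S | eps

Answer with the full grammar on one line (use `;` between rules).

Nullable nonterminals: {R}.
ε ∉ L(G), so no ε-production is kept.
Expand every rule over subsets of its nullable positions: S → y R gives y R | y.

S -> z y | x S | z z S | z | y R | y; R -> z y | x S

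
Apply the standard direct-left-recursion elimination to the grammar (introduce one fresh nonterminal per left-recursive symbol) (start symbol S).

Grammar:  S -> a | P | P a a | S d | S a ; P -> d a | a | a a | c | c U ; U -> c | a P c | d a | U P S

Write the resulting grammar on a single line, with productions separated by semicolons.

S -> a S' | P S' | P a a S'; P -> d a | a | a a | c | c U; U -> c U' | a P c U' | d a U'; S' -> d S' | a S' | ε; U' -> P S U' | ε

S, U are directly left-recursive.
For S: α = {d, a}, β = {a, P, P a a}. Rewrite as S → β S' and S' → α S' | ε.
For U: α = {P S}, β = {c, a P c, d a}. Rewrite as U → β U' and U' → α U' | ε.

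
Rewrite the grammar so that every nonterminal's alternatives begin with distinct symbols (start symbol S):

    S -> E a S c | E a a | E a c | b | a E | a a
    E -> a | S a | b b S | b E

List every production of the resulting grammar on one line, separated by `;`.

S has alternatives sharing prefix 'E a': factor to S → E a S' with S' → S c | a | c.
S has alternatives sharing prefix 'a': factor to S → a S'' with S'' → E | a.
E has alternatives sharing prefix 'b': factor to E → b E' with E' → b S | E.

S -> b | E a S' | a S''; E -> a | S a | b E'; S' -> S c | a | c; S'' -> E | a; E' -> b S | E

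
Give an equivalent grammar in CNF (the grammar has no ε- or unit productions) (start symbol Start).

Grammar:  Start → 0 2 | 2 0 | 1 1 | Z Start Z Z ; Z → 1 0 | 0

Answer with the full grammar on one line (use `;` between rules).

Start → X1 X2 | X2 X1 | X3 X3 | Z Y1; Z → X3 X1 | 0; X1 → 0; X2 → 2; X3 → 1; Y1 → Start Y2; Y2 → Z Z

Introduce a nonterminal for each terminal appearing in a rule of length ≥ 2: X1 → 0, X2 → 2, X3 → 1.
Binarize each right-hand side of length ≥ 3 by chaining fresh nonterminals (Y1, Y2, …): affected rules were Start → Z Start Z Z.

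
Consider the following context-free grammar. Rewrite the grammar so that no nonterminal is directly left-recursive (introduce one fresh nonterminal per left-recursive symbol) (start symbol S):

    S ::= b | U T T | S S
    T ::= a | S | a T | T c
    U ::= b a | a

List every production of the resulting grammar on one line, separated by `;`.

S ::= b S' | U T T S'; T ::= a T' | S T' | a T T'; U ::= b a | a; S' ::= S S' | ε; T' ::= c T' | ε

Directly left-recursive nonterminals: S, T.
For S: α = {S}, β = {b, U T T}. Rewrite as S → β S' and S' → α S' | ε.
For T: α = {c}, β = {a, S, a T}. Rewrite as T → β T' and T' → α T' | ε.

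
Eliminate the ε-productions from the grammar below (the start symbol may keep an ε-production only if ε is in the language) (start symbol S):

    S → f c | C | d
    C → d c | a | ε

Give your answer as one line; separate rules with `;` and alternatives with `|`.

Nullable set = {C, S}.
ε ∈ L(G) since S is nullable, so keep S → ε.

S → f c | C | d | ε; C → d c | a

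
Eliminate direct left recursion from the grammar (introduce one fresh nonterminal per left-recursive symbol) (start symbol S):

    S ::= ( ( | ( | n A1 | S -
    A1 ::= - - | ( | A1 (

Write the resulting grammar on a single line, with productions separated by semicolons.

Directly left-recursive nonterminals: S, A1.
For S: α = {-}, β = {( (, (, n A1}. Rewrite as S → β S' and S' → α S' | ε.
For A1: α = {(}, β = {- -, (}. Rewrite as A1 → β A1' and A1' → α A1' | ε.

S ::= ( ( S' | ( S' | n A1 S'; A1 ::= - - A1' | ( A1'; S' ::= - S' | ε; A1' ::= ( A1' | ε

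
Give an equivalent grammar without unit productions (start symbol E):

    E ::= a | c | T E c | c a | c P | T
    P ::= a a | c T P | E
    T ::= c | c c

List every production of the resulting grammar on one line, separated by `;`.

Unit pairs: E ⇒* {T}; P ⇒* {E, T}.
Replace each nonterminal's rules with the union of the non-unit rules of every nonterminal it unit-derives.

E ::= a | c | T E c | c a | c P | c c; P ::= a | c | T E c | c a | c P | a a | c T P | c c; T ::= c | c c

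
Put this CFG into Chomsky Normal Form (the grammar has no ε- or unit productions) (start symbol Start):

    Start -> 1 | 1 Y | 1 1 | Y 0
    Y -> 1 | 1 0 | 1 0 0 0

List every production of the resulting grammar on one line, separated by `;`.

Start -> 1 | X1 Y | X1 X1 | Y X2; Y -> 1 | X1 X2 | X1 Y1; X1 -> 1; X2 -> 0; Y1 -> X2 Y2; Y2 -> X2 X2

Introduce a nonterminal for each terminal appearing in a rule of length ≥ 2: X1 → 1, X2 → 0.
Binarize each right-hand side of length ≥ 3 by chaining fresh nonterminals (Y1, Y2, …): affected rules were Y → X1 X2 X2 X2.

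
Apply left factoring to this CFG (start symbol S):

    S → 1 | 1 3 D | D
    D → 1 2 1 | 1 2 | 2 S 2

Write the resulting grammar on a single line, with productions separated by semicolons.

S → D | 1 S'; D → 2 S 2 | 1 2 D'; S' → ε | 3 D; D' → 1 | ε

S has alternatives sharing prefix '1': factor to S → 1 S' with S' → ε | 3 D.
D has alternatives sharing prefix '1 2': factor to D → 1 2 D' with D' → 1 | ε.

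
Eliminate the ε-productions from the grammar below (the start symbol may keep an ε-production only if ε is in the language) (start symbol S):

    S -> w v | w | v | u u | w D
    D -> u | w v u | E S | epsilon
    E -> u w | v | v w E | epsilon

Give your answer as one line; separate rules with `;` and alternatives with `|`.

Nullable set = {D, E}.
ε ∉ L(G), so no ε-production is kept.
Expand every rule over subsets of its nullable positions: D → E S gives E S | S. E → v w E gives v w E | v w.

S -> w v | w | v | u u | w D; D -> u | w v u | E S | S; E -> u w | v | v w E | v w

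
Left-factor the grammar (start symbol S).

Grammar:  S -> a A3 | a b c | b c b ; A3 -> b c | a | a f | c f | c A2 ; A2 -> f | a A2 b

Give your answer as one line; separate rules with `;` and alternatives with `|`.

S -> b c b | a S'; A3 -> b c | a A3' | c A3''; A2 -> f | a A2 b; S' -> A3 | b c; A3' -> ε | f; A3'' -> f | A2

S has alternatives sharing prefix 'a': factor to S → a S' with S' → A3 | b c.
A3 has alternatives sharing prefix 'a': factor to A3 → a A3' with A3' → ε | f.
A3 has alternatives sharing prefix 'c': factor to A3 → c A3'' with A3'' → f | A2.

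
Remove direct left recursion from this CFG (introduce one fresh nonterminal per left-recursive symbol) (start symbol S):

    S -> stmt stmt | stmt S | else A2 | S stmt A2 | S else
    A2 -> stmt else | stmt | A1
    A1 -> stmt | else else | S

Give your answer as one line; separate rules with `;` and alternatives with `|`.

S -> stmt stmt S' | stmt S S' | else A2 S'; A2 -> stmt else | stmt | A1; A1 -> stmt | else else | S; S' -> stmt A2 S' | else S' | eps

Directly left-recursive nonterminal: S.
For S: α = {stmt A2, else}, β = {stmt stmt, stmt S, else A2}. Rewrite as S → β S' and S' → α S' | ε.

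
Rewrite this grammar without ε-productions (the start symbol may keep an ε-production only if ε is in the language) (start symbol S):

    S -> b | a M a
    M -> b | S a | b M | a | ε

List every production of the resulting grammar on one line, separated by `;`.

Nullable nonterminals: {M}.
ε ∉ L(G), so no ε-production is kept.
Expand every rule over subsets of its nullable positions: S → a M a gives a M a | a a.

S -> b | a M a | a a; M -> b | S a | b M | a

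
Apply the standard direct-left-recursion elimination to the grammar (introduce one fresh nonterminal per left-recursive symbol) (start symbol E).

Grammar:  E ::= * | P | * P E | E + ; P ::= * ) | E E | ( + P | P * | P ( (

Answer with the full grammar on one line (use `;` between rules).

E ::= * E' | P E' | * P E E'; P ::= * ) P' | E E P' | ( + P P'; E' ::= + E' | ε; P' ::= * P' | ( ( P' | ε

E, P are directly left-recursive.
For E: α = {+}, β = {*, P, * P E}. Rewrite as E → β E' and E' → α E' | ε.
For P: α = {*, ( (}, β = {* ), E E, ( + P}. Rewrite as P → β P' and P' → α P' | ε.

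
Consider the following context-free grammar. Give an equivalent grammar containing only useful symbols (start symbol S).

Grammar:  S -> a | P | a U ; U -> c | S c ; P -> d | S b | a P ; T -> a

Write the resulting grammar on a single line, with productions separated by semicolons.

S -> a | P | a U; U -> c | S c; P -> d | S b | a P

Generating nonterminals: {P, S, T, U}.
Reachable from S after that: {P, S, U}.
Removed useless symbols: {T} and every production mentioning them.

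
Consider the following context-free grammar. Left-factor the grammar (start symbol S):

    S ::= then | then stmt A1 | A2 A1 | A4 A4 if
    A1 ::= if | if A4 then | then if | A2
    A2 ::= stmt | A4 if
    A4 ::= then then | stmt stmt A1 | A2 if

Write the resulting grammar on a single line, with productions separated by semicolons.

S has alternatives sharing prefix 'then': factor to S → then S' with S' → ε | stmt A1.
A1 has alternatives sharing prefix 'if': factor to A1 → if A1' with A1' → ε | A4 then.

S ::= A2 A1 | A4 A4 if | then S'; A1 ::= then if | A2 | if A1'; A2 ::= stmt | A4 if; A4 ::= then then | stmt stmt A1 | A2 if; S' ::= ε | stmt A1; A1' ::= ε | A4 then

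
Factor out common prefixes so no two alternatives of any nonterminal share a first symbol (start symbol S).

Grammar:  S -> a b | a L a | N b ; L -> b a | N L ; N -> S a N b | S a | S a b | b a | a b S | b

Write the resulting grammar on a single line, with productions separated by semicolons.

S has alternatives sharing prefix 'a': factor to S → a S' with S' → b | L a.
N has alternatives sharing prefix 'S a': factor to N → S a N' with N' → N b | ε | b.
N has alternatives sharing prefix 'b': factor to N → b N'' with N'' → a | ε.

S -> N b | a S'; L -> b a | N L; N -> a b S | S a N' | b N''; S' -> b | L a; N' -> N b | ε | b; N'' -> a | ε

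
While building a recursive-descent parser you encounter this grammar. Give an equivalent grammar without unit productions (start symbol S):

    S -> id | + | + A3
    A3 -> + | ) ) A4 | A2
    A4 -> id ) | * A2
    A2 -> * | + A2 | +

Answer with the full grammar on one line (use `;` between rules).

Unit pairs: A3 ⇒* {A2}.
For each unit pair (A, B), copy every non-unit production of B to A, then drop all unit productions.

S -> id | + | + A3; A3 -> * | + A2 | + | ) ) A4; A4 -> id ) | * A2; A2 -> * | + A2 | +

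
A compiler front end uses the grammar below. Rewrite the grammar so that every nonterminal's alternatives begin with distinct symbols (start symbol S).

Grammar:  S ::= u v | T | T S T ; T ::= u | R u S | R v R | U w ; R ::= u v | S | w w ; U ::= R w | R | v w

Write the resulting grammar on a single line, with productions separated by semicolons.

S has alternatives sharing prefix 'T': factor to S → T S' with S' → ε | S T.
T has alternatives sharing prefix 'R': factor to T → R T' with T' → u S | v R.
U has alternatives sharing prefix 'R': factor to U → R U' with U' → w | ε.

S ::= u v | T S'; T ::= u | U w | R T'; R ::= u v | S | w w; U ::= v w | R U'; S' ::= ε | S T; T' ::= u S | v R; U' ::= w | ε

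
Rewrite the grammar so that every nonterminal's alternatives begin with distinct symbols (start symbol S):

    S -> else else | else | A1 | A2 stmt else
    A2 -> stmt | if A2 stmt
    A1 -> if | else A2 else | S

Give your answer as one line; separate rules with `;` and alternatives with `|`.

S -> A1 | A2 stmt else | else S'; A2 -> stmt | if A2 stmt; A1 -> if | else A2 else | S; S' -> else | ε

S has alternatives sharing prefix 'else': factor to S → else S' with S' → else | ε.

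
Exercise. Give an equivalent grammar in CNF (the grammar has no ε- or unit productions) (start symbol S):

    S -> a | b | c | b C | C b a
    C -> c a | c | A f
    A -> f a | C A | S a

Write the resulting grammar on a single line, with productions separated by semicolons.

Introduce a nonterminal for each terminal appearing in a rule of length ≥ 2: X1 → b, X2 → a, X3 → c, X4 → f.
Binarize each right-hand side of length ≥ 3 by chaining fresh nonterminals (Y1, Y2, …): affected rules were S → C X1 X2.

S -> a | b | c | X1 C | C Y1; C -> X3 X2 | c | A X4; A -> X4 X2 | C A | S X2; X1 -> b; X2 -> a; X3 -> c; X4 -> f; Y1 -> X1 X2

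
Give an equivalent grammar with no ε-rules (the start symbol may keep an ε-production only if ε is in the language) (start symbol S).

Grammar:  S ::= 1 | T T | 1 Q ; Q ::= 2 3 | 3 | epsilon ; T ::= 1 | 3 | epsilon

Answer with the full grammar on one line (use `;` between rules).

S ::= 1 | T T | T | 1 Q | ε; Q ::= 2 3 | 3; T ::= 1 | 3

Nullable set = {Q, S, T}.
ε ∈ L(G) since S is nullable, so keep S → ε.
Expand every rule over subsets of its nullable positions: S → T T gives T T | T.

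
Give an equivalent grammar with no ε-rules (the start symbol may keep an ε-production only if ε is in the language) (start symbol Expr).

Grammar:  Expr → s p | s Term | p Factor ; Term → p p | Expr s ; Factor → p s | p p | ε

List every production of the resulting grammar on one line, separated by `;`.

Expr → s p | s Term | p Factor | p; Term → p p | Expr s; Factor → p s | p p

Nullable set = {Factor}.
ε ∉ L(G), so no ε-production is kept.
Add the nullable-subset variants: Expr → p Factor gives p Factor | p.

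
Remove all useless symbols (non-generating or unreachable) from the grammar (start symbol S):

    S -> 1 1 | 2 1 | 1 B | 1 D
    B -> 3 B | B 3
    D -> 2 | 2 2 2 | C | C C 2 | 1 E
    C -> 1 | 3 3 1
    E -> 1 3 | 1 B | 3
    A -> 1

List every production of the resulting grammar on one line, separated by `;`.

S -> 1 1 | 2 1 | 1 D; D -> 2 | 2 2 2 | C | C C 2 | 1 E; C -> 1 | 3 3 1; E -> 1 3 | 3

Generating nonterminals: {A, C, D, E, S}.
Reachable from S after that: {C, D, E, S}.
Removed useless symbols: {A, B} and every production mentioning them.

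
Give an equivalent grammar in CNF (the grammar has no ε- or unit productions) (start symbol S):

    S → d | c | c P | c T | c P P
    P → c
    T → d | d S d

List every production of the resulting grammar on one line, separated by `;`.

Introduce a nonterminal for each terminal appearing in a rule of length ≥ 2: X1 → c, X2 → d.
Binarize each right-hand side of length ≥ 3 by chaining fresh nonterminals (Y1, Y2, …): affected rules were S → X1 P P; T → X2 S X2.

S → d | c | X1 P | X1 T | X1 Y1; P → c; T → d | X2 Y2; X1 → c; X2 → d; Y1 → P P; Y2 → S X2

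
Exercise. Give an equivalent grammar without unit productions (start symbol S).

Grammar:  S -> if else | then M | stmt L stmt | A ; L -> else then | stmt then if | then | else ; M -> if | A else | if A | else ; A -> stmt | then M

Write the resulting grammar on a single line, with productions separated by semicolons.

Unit pairs: S ⇒* {A}.
For each unit pair (A, B), copy every non-unit production of B to A, then drop all unit productions.

S -> if else | then M | stmt L stmt | stmt; L -> else then | stmt then if | then | else; M -> if | A else | if A | else; A -> stmt | then M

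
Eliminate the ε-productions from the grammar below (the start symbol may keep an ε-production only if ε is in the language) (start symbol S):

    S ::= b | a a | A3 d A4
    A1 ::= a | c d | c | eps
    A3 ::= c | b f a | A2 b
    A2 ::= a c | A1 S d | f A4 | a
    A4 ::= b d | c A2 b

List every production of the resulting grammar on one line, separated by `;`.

S ::= b | a a | A3 d A4; A1 ::= a | c d | c; A3 ::= c | b f a | A2 b; A2 ::= a c | A1 S d | S d | f A4 | a; A4 ::= b d | c A2 b

Nullable nonterminals: {A1}.
ε ∉ L(G), so no ε-production is kept.
For each production, add variants omitting each subset of nullable occurrences: A2 → A1 S d gives A1 S d | S d.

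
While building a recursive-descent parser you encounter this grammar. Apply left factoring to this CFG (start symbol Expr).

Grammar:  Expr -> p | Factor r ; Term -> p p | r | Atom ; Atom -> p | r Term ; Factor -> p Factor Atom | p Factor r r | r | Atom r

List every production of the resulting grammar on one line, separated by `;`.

Factor has alternatives sharing prefix 'p Factor': factor to Factor → p Factor Factor1 with Factor1 → Atom | r r.

Expr -> p | Factor r; Term -> p p | r | Atom; Atom -> p | r Term; Factor -> r | Atom r | p Factor Factor1; Factor1 -> Atom | r r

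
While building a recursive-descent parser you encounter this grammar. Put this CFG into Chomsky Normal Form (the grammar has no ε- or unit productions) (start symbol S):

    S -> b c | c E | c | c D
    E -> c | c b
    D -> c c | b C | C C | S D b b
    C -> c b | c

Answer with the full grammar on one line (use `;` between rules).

S -> X1 X2 | X2 E | c | X2 D; E -> c | X2 X1; D -> X2 X2 | X1 C | C C | S Y1; C -> X2 X1 | c; X1 -> b; X2 -> c; Y1 -> D Y2; Y2 -> X1 X1

Introduce a nonterminal for each terminal appearing in a rule of length ≥ 2: X1 → b, X2 → c.
Binarize each right-hand side of length ≥ 3 by chaining fresh nonterminals (Y1, Y2, …): affected rules were D → S D X1 X1.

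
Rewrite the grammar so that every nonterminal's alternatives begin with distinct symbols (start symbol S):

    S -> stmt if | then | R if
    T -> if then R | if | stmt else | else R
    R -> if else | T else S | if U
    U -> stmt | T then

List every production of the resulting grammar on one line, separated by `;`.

T has alternatives sharing prefix 'if': factor to T → if T' with T' → then R | ε.
R has alternatives sharing prefix 'if': factor to R → if R' with R' → else | U.

S -> stmt if | then | R if; T -> stmt else | else R | if T'; R -> T else S | if R'; U -> stmt | T then; T' -> then R | epsilon; R' -> else | U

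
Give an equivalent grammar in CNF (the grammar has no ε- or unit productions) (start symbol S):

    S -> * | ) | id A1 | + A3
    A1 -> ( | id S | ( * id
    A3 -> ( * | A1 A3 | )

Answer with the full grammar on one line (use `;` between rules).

S -> * | ) | X1 A1 | X2 A3; A1 -> ( | X1 S | X3 Y1; A3 -> X3 X4 | A1 A3 | ); X1 -> id; X2 -> +; X3 -> (; X4 -> *; Y1 -> X4 X1

Introduce a nonterminal for each terminal appearing in a rule of length ≥ 2: X1 → id, X2 → +, X3 → (, X4 → *.
Binarize each right-hand side of length ≥ 3 by chaining fresh nonterminals (Y1, Y2, …): affected rules were A1 → X3 X4 X1.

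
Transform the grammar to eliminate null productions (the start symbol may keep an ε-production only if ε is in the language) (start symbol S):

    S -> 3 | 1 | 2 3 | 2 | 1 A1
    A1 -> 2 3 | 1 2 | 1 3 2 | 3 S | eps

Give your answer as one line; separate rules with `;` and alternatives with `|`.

Nullable set = {A1}.
ε ∉ L(G), so no ε-production is kept.

S -> 3 | 1 | 2 3 | 2 | 1 A1; A1 -> 2 3 | 1 2 | 1 3 2 | 3 S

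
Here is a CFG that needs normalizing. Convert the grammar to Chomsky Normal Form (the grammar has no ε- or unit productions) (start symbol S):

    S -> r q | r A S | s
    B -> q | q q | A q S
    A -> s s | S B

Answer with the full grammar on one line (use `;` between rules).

Introduce a nonterminal for each terminal appearing in a rule of length ≥ 2: X1 → r, X2 → q, X3 → s.
Binarize each right-hand side of length ≥ 3 by chaining fresh nonterminals (Y1, Y2, …): affected rules were S → X1 A S; B → A X2 S.

S -> X1 X2 | X1 Y1 | s; B -> q | X2 X2 | A Y2; A -> X3 X3 | S B; X1 -> r; X2 -> q; X3 -> s; Y1 -> A S; Y2 -> X2 S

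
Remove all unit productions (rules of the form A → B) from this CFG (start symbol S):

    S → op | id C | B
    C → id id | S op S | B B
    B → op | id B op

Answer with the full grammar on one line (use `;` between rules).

S → op | id B op | id C; C → id id | S op S | B B; B → op | id B op

Unit pairs: S ⇒* {B}.
For each unit pair (A, B), copy every non-unit production of B to A, then drop all unit productions.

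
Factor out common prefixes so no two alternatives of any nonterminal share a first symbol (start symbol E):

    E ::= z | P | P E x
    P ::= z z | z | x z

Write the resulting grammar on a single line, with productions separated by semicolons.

E has alternatives sharing prefix 'P': factor to E → P E' with E' → ε | E x.
P has alternatives sharing prefix 'z': factor to P → z P' with P' → z | ε.

E ::= z | P E'; P ::= x z | z P'; E' ::= ε | E x; P' ::= z | ε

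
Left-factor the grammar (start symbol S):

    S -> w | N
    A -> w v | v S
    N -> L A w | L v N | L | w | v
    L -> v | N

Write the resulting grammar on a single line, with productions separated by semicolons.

S -> w | N; A -> w v | v S; N -> w | v | L N'; L -> v | N; N' -> A w | v N | epsilon

N has alternatives sharing prefix 'L': factor to N → L N' with N' → A w | v N | ε.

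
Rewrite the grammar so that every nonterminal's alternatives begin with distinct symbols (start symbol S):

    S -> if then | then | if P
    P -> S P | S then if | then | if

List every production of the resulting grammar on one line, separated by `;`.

S has alternatives sharing prefix 'if': factor to S → if S' with S' → then | P.
P has alternatives sharing prefix 'S': factor to P → S P' with P' → P | then if.

S -> then | if S'; P -> then | if | S P'; S' -> then | P; P' -> P | then if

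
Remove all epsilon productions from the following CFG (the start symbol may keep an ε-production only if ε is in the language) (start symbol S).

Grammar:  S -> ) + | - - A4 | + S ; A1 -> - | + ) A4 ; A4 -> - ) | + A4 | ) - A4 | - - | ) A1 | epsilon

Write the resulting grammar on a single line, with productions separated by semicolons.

S -> ) + | - - A4 | - - | + S; A1 -> - | + ) A4 | + ); A4 -> - ) | + A4 | + | ) - A4 | ) - | - - | ) A1

Nullable set = {A4}.
ε ∉ L(G), so no ε-production is kept.
Add the nullable-subset variants: S → - - A4 gives - - A4 | - -. A1 → + ) A4 gives + ) A4 | + ). A4 → + A4 gives + A4 | +. A4 → ) - A4 gives ) - A4 | ) -.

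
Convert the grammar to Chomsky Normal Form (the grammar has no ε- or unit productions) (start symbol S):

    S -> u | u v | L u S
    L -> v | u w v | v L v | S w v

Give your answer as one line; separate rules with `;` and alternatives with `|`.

S -> u | X1 X2 | L Y1; L -> v | X1 Y2 | X2 Y3 | S Y4; X1 -> u; X2 -> v; X3 -> w; Y1 -> X1 S; Y2 -> X3 X2; Y3 -> L X2; Y4 -> X3 X2

Introduce a nonterminal for each terminal appearing in a rule of length ≥ 2: X1 → u, X2 → v, X3 → w.
Binarize each right-hand side of length ≥ 3 by chaining fresh nonterminals (Y1, Y2, …): affected rules were S → L X1 S; L → X1 X3 X2; L → X2 L X2; L → S X3 X2.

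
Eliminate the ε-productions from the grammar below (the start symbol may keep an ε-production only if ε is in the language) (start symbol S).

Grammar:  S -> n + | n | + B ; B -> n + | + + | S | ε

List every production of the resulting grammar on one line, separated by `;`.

S -> n + | n | + B | +; B -> n + | + + | S

Nullable set = {B}.
ε ∉ L(G), so no ε-production is kept.
Expand every rule over subsets of its nullable positions: S → + B gives + B | +.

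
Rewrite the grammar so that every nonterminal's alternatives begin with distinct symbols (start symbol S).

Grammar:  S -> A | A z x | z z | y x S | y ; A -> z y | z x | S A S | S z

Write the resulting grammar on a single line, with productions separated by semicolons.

S has alternatives sharing prefix 'A': factor to S → A S' with S' → ε | z x.
S has alternatives sharing prefix 'y': factor to S → y S'' with S'' → x S | ε.
A has alternatives sharing prefix 'z': factor to A → z A' with A' → y | x.
A has alternatives sharing prefix 'S': factor to A → S A'' with A'' → A S | z.

S -> z z | A S' | y S''; A -> z A' | S A''; S' -> ε | z x; S'' -> x S | ε; A' -> y | x; A'' -> A S | z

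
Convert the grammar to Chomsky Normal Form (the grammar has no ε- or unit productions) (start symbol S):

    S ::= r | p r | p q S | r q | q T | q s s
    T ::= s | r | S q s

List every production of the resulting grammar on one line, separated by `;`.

S ::= r | X1 X2 | X1 Y1 | X2 X3 | X3 T | X3 Y2; T ::= s | r | S Y3; X1 ::= p; X2 ::= r; X3 ::= q; X4 ::= s; Y1 ::= X3 S; Y2 ::= X4 X4; Y3 ::= X3 X4

Introduce a nonterminal for each terminal appearing in a rule of length ≥ 2: X1 → p, X2 → r, X3 → q, X4 → s.
Binarize each right-hand side of length ≥ 3 by chaining fresh nonterminals (Y1, Y2, …): affected rules were S → X1 X3 S; S → X3 X4 X4; T → S X3 X4.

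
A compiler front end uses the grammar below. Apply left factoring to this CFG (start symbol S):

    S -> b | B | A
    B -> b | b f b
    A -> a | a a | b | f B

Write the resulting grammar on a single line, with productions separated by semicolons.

B has alternatives sharing prefix 'b': factor to B → b B' with B' → ε | f b.
A has alternatives sharing prefix 'a': factor to A → a A' with A' → ε | a.

S -> b | B | A; B -> b B'; A -> b | f B | a A'; B' -> epsilon | f b; A' -> epsilon | a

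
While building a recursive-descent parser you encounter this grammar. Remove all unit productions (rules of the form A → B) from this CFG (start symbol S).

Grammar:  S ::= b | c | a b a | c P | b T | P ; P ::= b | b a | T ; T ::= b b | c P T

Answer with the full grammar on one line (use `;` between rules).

Unit pairs: P ⇒* {T}; S ⇒* {P, T}.
Replace each nonterminal's rules with the union of the non-unit rules of every nonterminal it unit-derives.

S ::= b | c | a b a | c P | b T | b a | b b | c P T; P ::= b | b a | b b | c P T; T ::= b b | c P T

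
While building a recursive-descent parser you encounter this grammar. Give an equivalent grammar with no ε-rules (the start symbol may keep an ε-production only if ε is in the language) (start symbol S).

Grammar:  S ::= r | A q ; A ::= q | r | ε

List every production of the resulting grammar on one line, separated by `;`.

S ::= r | A q | q; A ::= q | r

Nullable set = {A}.
ε ∉ L(G), so no ε-production is kept.
Add the nullable-subset variants: S → A q gives A q | q.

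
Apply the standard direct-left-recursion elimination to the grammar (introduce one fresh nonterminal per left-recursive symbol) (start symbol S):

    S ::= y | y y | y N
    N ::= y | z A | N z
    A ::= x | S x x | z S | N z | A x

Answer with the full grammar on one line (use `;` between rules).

N, A are directly left-recursive.
For N: α = {z}, β = {y, z A}. Rewrite as N → β N' and N' → α N' | ε.
For A: α = {x}, β = {x, S x x, z S, N z}. Rewrite as A → β A' and A' → α A' | ε.

S ::= y | y y | y N; N ::= y N' | z A N'; A ::= x A' | S x x A' | z S A' | N z A'; N' ::= z N' | ε; A' ::= x A' | ε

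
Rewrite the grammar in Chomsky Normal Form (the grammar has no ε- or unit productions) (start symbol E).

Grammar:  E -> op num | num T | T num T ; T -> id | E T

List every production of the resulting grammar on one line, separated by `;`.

E -> X1 X2 | X2 T | T Y1; T -> id | E T; X1 -> op; X2 -> num; Y1 -> X2 T

Introduce a nonterminal for each terminal appearing in a rule of length ≥ 2: X1 → op, X2 → num.
Binarize each right-hand side of length ≥ 3 by chaining fresh nonterminals (Y1, Y2, …): affected rules were E → T X2 T.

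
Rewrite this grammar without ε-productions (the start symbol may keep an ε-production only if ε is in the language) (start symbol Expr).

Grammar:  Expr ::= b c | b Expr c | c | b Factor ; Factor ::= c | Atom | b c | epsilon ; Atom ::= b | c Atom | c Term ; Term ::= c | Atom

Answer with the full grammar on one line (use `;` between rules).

Expr ::= b c | b Expr c | c | b Factor | b; Factor ::= c | Atom | b c; Atom ::= b | c Atom | c Term; Term ::= c | Atom

The nullable symbols are {Factor}.
ε ∉ L(G), so no ε-production is kept.
Add the nullable-subset variants: Expr → b Factor gives b Factor | b.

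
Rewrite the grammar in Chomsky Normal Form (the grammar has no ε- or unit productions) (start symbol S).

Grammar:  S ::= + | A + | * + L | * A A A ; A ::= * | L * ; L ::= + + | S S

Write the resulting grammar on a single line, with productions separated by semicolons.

S ::= + | A X1 | X2 Y1 | X2 Y2; A ::= * | L X2; L ::= X1 X1 | S S; X1 ::= +; X2 ::= *; Y1 ::= X1 L; Y2 ::= A Y3; Y3 ::= A A

Introduce a nonterminal for each terminal appearing in a rule of length ≥ 2: X1 → +, X2 → *.
Binarize each right-hand side of length ≥ 3 by chaining fresh nonterminals (Y1, Y2, …): affected rules were S → X2 X1 L; S → X2 A A A.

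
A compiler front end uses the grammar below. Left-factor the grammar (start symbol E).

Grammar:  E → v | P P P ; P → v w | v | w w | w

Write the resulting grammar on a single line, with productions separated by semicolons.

P has alternatives sharing prefix 'v': factor to P → v P' with P' → w | ε.
P has alternatives sharing prefix 'w': factor to P → w P'' with P'' → w | ε.

E → v | P P P; P → v P' | w P''; P' → w | ε; P'' → w | ε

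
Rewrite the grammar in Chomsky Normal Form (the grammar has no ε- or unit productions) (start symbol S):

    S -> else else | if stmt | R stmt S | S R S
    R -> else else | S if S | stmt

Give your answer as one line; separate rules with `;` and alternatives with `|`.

Introduce a nonterminal for each terminal appearing in a rule of length ≥ 2: X1 → else, X2 → if, X3 → stmt.
Binarize each right-hand side of length ≥ 3 by chaining fresh nonterminals (Y1, Y2, …): affected rules were S → R X3 S; S → S R S; R → S X2 S.

S -> X1 X1 | X2 X3 | R Y1 | S Y2; R -> X1 X1 | S Y3 | stmt; X1 -> else; X2 -> if; X3 -> stmt; Y1 -> X3 S; Y2 -> R S; Y3 -> X2 S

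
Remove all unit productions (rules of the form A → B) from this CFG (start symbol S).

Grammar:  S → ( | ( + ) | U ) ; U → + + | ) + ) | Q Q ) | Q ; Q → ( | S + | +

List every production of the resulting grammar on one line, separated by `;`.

Unit pairs: U ⇒* {Q}.
For every A with A ⇒* B via unit rules, add B's non-unit alternatives to A; then delete every rule of the form X → Y.

S → ( | ( + ) | U ); U → + + | ) + ) | Q Q ) | ( | S + | +; Q → ( | S + | +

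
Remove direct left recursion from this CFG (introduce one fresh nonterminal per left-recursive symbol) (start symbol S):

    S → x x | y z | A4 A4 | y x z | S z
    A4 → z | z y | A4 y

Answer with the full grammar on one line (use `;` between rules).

S → x x S' | y z S' | A4 A4 S' | y x z S'; A4 → z A4' | z y A4'; S' → z S' | epsilon; A4' → y A4' | epsilon

S, A4 are directly left-recursive.
For S: α = {z}, β = {x x, y z, A4 A4, y x z}. Rewrite as S → β S' and S' → α S' | ε.
For A4: α = {y}, β = {z, z y}. Rewrite as A4 → β A4' and A4' → α A4' | ε.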